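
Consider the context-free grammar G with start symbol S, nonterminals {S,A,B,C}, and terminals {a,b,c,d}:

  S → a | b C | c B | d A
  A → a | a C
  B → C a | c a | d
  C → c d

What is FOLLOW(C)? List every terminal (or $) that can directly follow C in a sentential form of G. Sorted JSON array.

FIRST iteration:
pass 1:
  A via A→a: +{a}
  B via B→c a: +{c}
  B via B→d: +{d}
  C via C→c d: +{c}
  S via S→a: +{a}
  S via S→b C: +{b}
  S via S→c B: +{c}
  S via S→d A: +{d}
  FIRST(S)={a,b,c,d}  FIRST(A)={a}  FIRST(B)={c,d}  FIRST(C)={c}
pass 2: (stable)
  FIRST(S)={a,b,c,d}  FIRST(A)={a}  FIRST(B)={c,d}  FIRST(C)={c}

FOLLOW iteration:
FOLLOW(S) := {$}
round 1:
  B→C a: FOLLOW(C) ⊇ FIRST(a) = {a}; new: +{a}
  S→b C: FOLLOW(C) ⊇ FOLLOW(S) ⊇ {$}; new: +{$}
  S→c B: FOLLOW(B) ⊇ FOLLOW(S) ⊇ {$}; new: +{$}
  S→d A: FOLLOW(A) ⊇ FOLLOW(S) ⊇ {$}; new: +{$}
  FOLLOW[S]={$}  FOLLOW[A]={$}  FOLLOW[B]={$}  FOLLOW[C]={$,a}
round 2: — fixpoint
  FOLLOW[S]={$}  FOLLOW[A]={$}  FOLLOW[B]={$}  FOLLOW[C]={$,a}

FOLLOW(C) = ["$", "a"]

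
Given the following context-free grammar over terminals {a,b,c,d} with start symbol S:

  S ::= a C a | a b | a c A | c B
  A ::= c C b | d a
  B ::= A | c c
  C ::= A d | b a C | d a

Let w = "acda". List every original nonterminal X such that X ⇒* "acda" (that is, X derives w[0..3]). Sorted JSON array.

Convert to CNF:
  S -> T0 B | T3 T1 | T3 X7 | T3 X8
  A -> T0 X4 | T2 T3
  B -> T0 T0 | T0 X5 | T2 T3
  C -> A T2 | T1 X6 | T2 T3
  T0 -> c
  T1 -> b
  T2 -> d
  T3 -> a
  X4 -> C T1
  X5 -> C T1
  X6 -> T3 C
  X7 -> C T3
  X8 -> T0 A

Fill CYK table bottom-up — only the sub-triangle for w[0..3]:
  [0..0]={T3}  "a"  orig:{}
  [1..1]={T0}  "c"  orig:{}
  [2..2]={T2}  "d"  orig:{}
  [3..3]={T3}  "a"  orig:{}
  [0..1]=∅  "ac"
  [1..2]=∅  "cd"
  [2..3]={A,B,C}  "da"
  [0..2]=∅  "acd"
  [1..3]={S,X8}  "cda"  orig:{S}
  [0..3]={S}  "acda"

Original NTs in T[0,3] deriving "acda": ["S"]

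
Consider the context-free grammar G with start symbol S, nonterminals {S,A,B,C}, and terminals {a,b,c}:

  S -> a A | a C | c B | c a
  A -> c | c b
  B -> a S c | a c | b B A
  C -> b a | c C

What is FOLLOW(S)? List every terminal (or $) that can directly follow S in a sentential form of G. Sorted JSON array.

FIRST iteration:
round 1:
  A via A→c: +{c}
  B via B→a S c: +{a}
  B via B→b B A: +{b}
  C via C→b a: +{b}
  C via C→c C: +{c}
  S via S→a A: +{a}
  S via S→c B: +{c}
  FIRST(S)={a,c}  FIRST(A)={c}  FIRST(B)={a,b}  FIRST(C)={b,c}
round 2: (stable)
  FIRST(S)={a,c}  FIRST(A)={c}  FIRST(B)={a,b}  FIRST(C)={b,c}

FOLLOW iteration:
FOLLOW(S) := {$}
[1]
  B→a S c: FOLLOW(S) ⊇ FIRST(c) = {c}; new: +{c}
  B→b B A: FOLLOW(B) ⊇ FIRST(A) = {c}; new: +{c}
  B→b B A: FOLLOW(A) ⊇ FOLLOW(B) ⊇ {c}; new: +{c}
  S→a A: FOLLOW(A) ⊇ FOLLOW(S) ⊇ {$,c}; new: +{$}
  S→a C: FOLLOW(C) ⊇ FOLLOW(S) ⊇ {$,c}; new: +{$,c}
  S→c B: FOLLOW(B) ⊇ FOLLOW(S) ⊇ {$,c}; new: +{$}
  S: {$,c}  A: {$,c}  B: {$,c}  C: {$,c}
[2] — fixpoint
  S: {$,c}  A: {$,c}  B: {$,c}  C: {$,c}

FOLLOW(S) = ["$", "c"]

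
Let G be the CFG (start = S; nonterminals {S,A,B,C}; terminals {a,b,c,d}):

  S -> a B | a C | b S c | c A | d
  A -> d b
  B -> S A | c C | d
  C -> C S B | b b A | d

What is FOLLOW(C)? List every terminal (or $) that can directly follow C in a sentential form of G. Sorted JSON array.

Compute FIRST by fixpoint:
iter 1:
  A via A→d b: +{d}
  B via B→c C: +{c}
  B via B→d: +{d}
  C via C→b b A: +{b}
  C via C→d: +{d}
  S via S→a B: +{a}
  S via S→b S c: +{b}
  S via S→c A: +{c}
  S via S→d: +{d}
  FIRST(S)={a,b,c,d}  FIRST(A)={d}  FIRST(B)={c,d}  FIRST(C)={b,d}
iter 2:
  B via B→S A: +{a,b}
  FIRST(S)={a,b,c,d}  FIRST(A)={d}  FIRST(B)={a,b,c,d}  FIRST(C)={b,d}
iter 3: done
  FIRST(S)={a,b,c,d}  FIRST(A)={d}  FIRST(B)={a,b,c,d}  FIRST(C)={b,d}

FOLLOW sets:
FOLLOW(S) := {$}
[1]
  B→S A: FOLLOW(S) ⊇ FIRST(A) = {d}; new: +{d}
  C→C S B: FOLLOW(C) ⊇ FIRST(S) = {a,b,c,d}; new: +{a,b,c,d}
  C→C S B: FOLLOW(S) ⊇ FIRST(B) = {a,b,c,d}; new: +{a,b,c}
  C→C S B: FOLLOW(B) ⊇ FOLLOW(C) ⊇ {a,b,c,d}; new: +{a,b,c,d}
  C→b b A: FOLLOW(A) ⊇ FOLLOW(C) ⊇ {a,b,c,d}; new: +{a,b,c,d}
  S→a B: FOLLOW(B) ⊇ FOLLOW(S) ⊇ {$,a,b,c,d}; new: +{$}
  S→a C: FOLLOW(C) ⊇ FOLLOW(S) ⊇ {$,a,b,c,d}; new: +{$}
  S→c A: FOLLOW(A) ⊇ FOLLOW(S) ⊇ {$,a,b,c,d}; new: +{$}
  FOLLOW[S]={$,a,b,c,d}  FOLLOW[A]={$,a,b,c,d}  FOLLOW[B]={$,a,b,c,d}  FOLLOW[C]={$,a,b,c,d}
[2] — fixpoint
  FOLLOW[S]={$,a,b,c,d}  FOLLOW[A]={$,a,b,c,d}  FOLLOW[B]={$,a,b,c,d}  FOLLOW[C]={$,a,b,c,d}

FOLLOW(C) = ["$", "a", "b", "c", "d"]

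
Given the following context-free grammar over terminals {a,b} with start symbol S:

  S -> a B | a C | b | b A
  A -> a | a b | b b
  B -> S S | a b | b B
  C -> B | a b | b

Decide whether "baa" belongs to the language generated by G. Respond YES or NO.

CNF form of G:
  S -> T0 B | T0 C | T1 A | b
  A -> T0 T1 | T1 T1 | a
  B -> S S | T0 T1 | T1 B
  C -> S S | T0 T1 | T1 B | b
  T0 -> a
  T1 -> b

Fill CYK table bottom-up:
  [0..0]={C,S,T1}  "b"  orig:{C,S}
  [1..1]={A,T0}  "a"  orig:{A}
  [2..2]={A,T0}  "a"  orig:{A}
  [0..1]={S}  "ba"
  [1..2]=∅  "aa"
  [0..2]=∅  "baa"

S ∉ T[0,2] ⇒ NO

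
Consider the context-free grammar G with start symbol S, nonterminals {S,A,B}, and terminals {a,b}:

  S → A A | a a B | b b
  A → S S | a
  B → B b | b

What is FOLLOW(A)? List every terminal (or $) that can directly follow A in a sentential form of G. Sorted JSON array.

FIRST iteration:
round 1:
  A via A→a: +{a}
  B via B→b: +{b}
  S via S→A A: +{a}
  S via S→b b: +{b}
  FIRST(S)={a,b}  FIRST(A)={a}  FIRST(B)={b}
round 2:
  A via A→S S: +{b}
  FIRST(S)={a,b}  FIRST(A)={a,b}  FIRST(B)={b}
round 3: (no change)
  FIRST(S)={a,b}  FIRST(A)={a,b}  FIRST(B)={b}

Compute FOLLOW by fixpoint:
seed FOLLOW(S) with $
iter 1:
  A→S S: FOLLOW(S) ⊇ FIRST(S) = {a,b}; new: +{a,b}
  B→B b: FOLLOW(B) ⊇ FIRST(b) = {b}; new: +{b}
  S→A A: FOLLOW(A) ⊇ FIRST(A) = {a,b}; new: +{a,b}
  S→A A: FOLLOW(A) ⊇ FOLLOW(S) ⊇ {$,a,b}; new: +{$}
  S→a a B: FOLLOW(B) ⊇ FOLLOW(S) ⊇ {$,a,b}; new: +{$,a}
  FOLLOW(S)={$,a,b}  FOLLOW(A)={$,a,b}  FOLLOW(B)={$,a,b}
iter 2: — fixpoint
  FOLLOW(S)={$,a,b}  FOLLOW(A)={$,a,b}  FOLLOW(B)={$,a,b}

FOLLOW(A) = ["$", "a", "b"]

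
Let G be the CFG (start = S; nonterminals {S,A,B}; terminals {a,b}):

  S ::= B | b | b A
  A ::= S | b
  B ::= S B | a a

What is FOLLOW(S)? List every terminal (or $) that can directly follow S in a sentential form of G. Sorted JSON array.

FIRST iteration:
pass 1:
  A via A→b: +{b}
  B via B→a a: +{a}
  S via S→B: +{a}
  S via S→b: +{b}
  FIRST(S)={a,b}  FIRST(A)={b}  FIRST(B)={a}
pass 2:
  A via A→S: +{a}
  B via B→S B: +{b}
  FIRST(S)={a,b}  FIRST(A)={a,b}  FIRST(B)={a,b}
pass 3: (stable)
  FIRST(S)={a,b}  FIRST(A)={a,b}  FIRST(B)={a,b}

FOLLOW iteration:
seed FOLLOW(S) with $
pass 1:
  B→S B: FOLLOW(S) ⊇ FIRST(B) = {a,b}; new: +{a,b}
  S→B: FOLLOW(B) ⊇ FOLLOW(S) ⊇ {$,a,b}; new: +{$,a,b}
  S→b A: FOLLOW(A) ⊇ FOLLOW(S) ⊇ {$,a,b}; new: +{$,a,b}
  S: {$,a,b}  A: {$,a,b}  B: {$,a,b}
pass 2: — fixpoint
  S: {$,a,b}  A: {$,a,b}  B: {$,a,b}

FOLLOW(S) = ["$", "a", "b"]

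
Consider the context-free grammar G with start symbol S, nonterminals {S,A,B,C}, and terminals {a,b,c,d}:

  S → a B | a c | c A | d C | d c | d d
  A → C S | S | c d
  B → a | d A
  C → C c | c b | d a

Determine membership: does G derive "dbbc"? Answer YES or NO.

Convert to CNF:
  S -> T0 B | T0 T1 | T1 A | T2 C | T2 T1 | T2 T2
  A -> C S | T0 B | T0 T1 | T1 A | T1 T2 | T2 C | T2 T1 | T2 T2
  B -> T2 A | a
  C -> C T1 | T1 T3 | T2 T0
  T0 -> a
  T1 -> c
  T2 -> d
  T3 -> b

CYK fill:
  T[0,0] 'd' = {T2}  orig:{}
  T[1,1] 'b' = {T3}  orig:{}
  T[2,2] 'b' = {T3}  orig:{}
  T[3,3] 'c' = {T1}  orig:{}
  T[0,1] 'db' = ∅
  T[1,2] 'bb' = ∅
  T[2,3] 'bc' = ∅
  T[0,2] 'dbb' = ∅
  T[1,3] 'bbc' = ∅
  T[0,3] 'dbbc' = ∅

S ∉ T[0,3] ⇒ NO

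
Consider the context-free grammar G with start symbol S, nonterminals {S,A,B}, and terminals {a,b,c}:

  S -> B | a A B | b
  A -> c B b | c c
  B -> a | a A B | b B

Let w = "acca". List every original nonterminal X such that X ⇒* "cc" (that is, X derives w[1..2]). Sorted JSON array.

CNF form of G:
  S -> T1 B | T2 X5 | a | b
  A -> T0 T0 | T0 X3
  B -> T1 B | T2 X4 | a
  T0 -> c
  T1 -> b
  T2 -> a
  X3 -> B T1
  X4 -> A B
  X5 -> A B

CYK table (by increasing span) — only the sub-triangle for w[1..2]:
  [1..1]={T0}  "c"  orig:{}
  [2..2]={T0}  "c"  orig:{}
  [1..2]={A}  "cc"

Original NTs in T[1,2] deriving "cc": ["A"]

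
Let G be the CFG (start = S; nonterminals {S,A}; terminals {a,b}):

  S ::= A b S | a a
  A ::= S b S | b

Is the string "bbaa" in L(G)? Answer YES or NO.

CNF form of G:
  S -> A X3 | T1 T1
  A -> S X2 | b
  T0 -> b
  T1 -> a
  X2 -> T0 S
  X3 -> T0 S

CYK fill:
  cell(0,0) b: {A,T0}  orig:{A}
  cell(1,1) b: {A,T0}  orig:{A}
  cell(2,2) a: {T1}  orig:{}
  cell(3,3) a: {T1}  orig:{}
  cell(0,1) bb: ∅
  cell(1,2) ba: ∅
  cell(2,3) aa: {S}
  cell(0,2) bba: ∅
  cell(1,3) baa: {X2,X3}  orig:{}
  cell(0,3) bbaa: {S}

S ∈ T[0,3] ⇒ YES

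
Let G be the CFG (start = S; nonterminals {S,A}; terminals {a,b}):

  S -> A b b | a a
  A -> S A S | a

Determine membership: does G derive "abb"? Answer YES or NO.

CNF form of G:
  S -> A X3 | T1 T1
  A -> S X2 | a
  T0 -> b
  T1 -> a
  X2 -> A S
  X3 -> T0 T0

CYK fill:
  cell(0,0) a: {A,T1}  orig:{A}
  cell(1,1) b: {T0}  orig:{}
  cell(2,2) b: {T0}  orig:{}
  cell(0,1) ab: ∅
  cell(1,2) bb: {X3}  orig:{}
  cell(0,2) abb: {S}

S ∈ T[0,2] ⇒ YES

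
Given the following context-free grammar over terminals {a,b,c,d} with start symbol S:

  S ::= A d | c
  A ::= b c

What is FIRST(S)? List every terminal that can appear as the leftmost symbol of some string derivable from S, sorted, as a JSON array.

FIRST sets, iterate to fixpoint:
iter 1:
  A via A→b c: +{b}
  S via S→A d: +{b}
  S via S→c: +{c}
  FIRST(S)={b,c}  FIRST(A)={b}
iter 2: done
  FIRST(S)={b,c}  FIRST(A)={b}

FIRST(S) = ["b", "c"]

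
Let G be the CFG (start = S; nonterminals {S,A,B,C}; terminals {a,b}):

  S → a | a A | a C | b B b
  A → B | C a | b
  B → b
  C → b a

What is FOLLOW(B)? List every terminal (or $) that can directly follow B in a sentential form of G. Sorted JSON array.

Compute FIRST by fixpoint:
iter 1:
  A via A→b: +{b}
  B via B→b: +{b}
  C via C→b a: +{b}
  S via S→a: +{a}
  S via S→b B b: +{b}
  FIRST[S]={a,b}  FIRST[A]={b}  FIRST[B]={b}  FIRST[C]={b}
iter 2: (no change)
  FIRST[S]={a,b}  FIRST[A]={b}  FIRST[B]={b}  FIRST[C]={b}

FOLLOW iteration:
initialize: $ ∈ FOLLOW(S)
[1]
  A→C a: FOLLOW(C) ⊇ FIRST(a) = {a}; new: +{a}
  S→a A: FOLLOW(A) ⊇ FOLLOW(S) ⊇ {$}; new: +{$}
  S→a C: FOLLOW(C) ⊇ FOLLOW(S) ⊇ {$}; new: +{$}
  S→b B b: FOLLOW(B) ⊇ FIRST(b) = {b}; new: +{b}
  S: {$}  A: {$}  B: {b}  C: {$,a}
[2]
  A→B: FOLLOW(B) ⊇ FOLLOW(A) ⊇ {$}; new: +{$}
  S: {$}  A: {$}  B: {$,b}  C: {$,a}
[3] (no change)
  S: {$}  A: {$}  B: {$,b}  C: {$,a}

FOLLOW(B) = ["$", "b"]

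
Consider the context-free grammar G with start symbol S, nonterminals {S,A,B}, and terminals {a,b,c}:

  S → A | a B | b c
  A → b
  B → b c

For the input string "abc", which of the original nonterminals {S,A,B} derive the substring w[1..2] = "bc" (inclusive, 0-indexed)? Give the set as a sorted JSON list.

Convert to CNF:
  S -> T0 T1 | T2 B | b
  A -> b
  B -> T0 T1
  T0 -> b
  T1 -> c
  T2 -> a

Fill CYK table bottom-up, restricted to cells inside w[1..2]:
  cell(1,1) b: {A,S,T0}  orig:{A,S}
  cell(2,2) c: {T1}  orig:{}
  cell(1,2) bc: {B,S}

Original NTs in T[1,2] deriving "bc": ["B", "S"]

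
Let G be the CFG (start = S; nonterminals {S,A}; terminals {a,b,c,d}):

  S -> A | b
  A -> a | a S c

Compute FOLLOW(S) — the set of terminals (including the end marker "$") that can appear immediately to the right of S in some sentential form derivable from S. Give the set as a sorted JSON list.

Compute FIRST by fixpoint:
iter 1:
  A via A→a: +{a}
  S via S→A: +{a}
  S via S→b: +{b}
  FIRST(S)={a,b}  FIRST(A)={a}
iter 2: done
  FIRST(S)={a,b}  FIRST(A)={a}

FOLLOW iteration:
initialize: $ ∈ FOLLOW(S)
round 1:
  A→a S c: FOLLOW(S) ⊇ FIRST(c) = {c}; new: +{c}
  S→A: FOLLOW(A) ⊇ FOLLOW(S) ⊇ {$,c}; new: +{$,c}
  FOLLOW[S]={$,c}  FOLLOW[A]={$,c}
round 2: (no change)
  FOLLOW[S]={$,c}  FOLLOW[A]={$,c}

FOLLOW(S) = ["$", "c"]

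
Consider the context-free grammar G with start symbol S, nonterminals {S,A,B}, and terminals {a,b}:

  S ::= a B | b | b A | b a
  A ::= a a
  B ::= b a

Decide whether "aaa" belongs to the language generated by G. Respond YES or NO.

Convert to CNF:
  S -> T0 B | T1 A | T1 T0 | b
  A -> T0 T0
  B -> T1 T0
  T0 -> a
  T1 -> b

CYK fill:
  cell(0,0) a: {T0}  orig:{}
  cell(1,1) a: {T0}  orig:{}
  cell(2,2) a: {T0}  orig:{}
  cell(0,1) aa: {A}
  cell(1,2) aa: {A}
  cell(0,2) aaa: ∅

S ∉ T[0,2] ⇒ NO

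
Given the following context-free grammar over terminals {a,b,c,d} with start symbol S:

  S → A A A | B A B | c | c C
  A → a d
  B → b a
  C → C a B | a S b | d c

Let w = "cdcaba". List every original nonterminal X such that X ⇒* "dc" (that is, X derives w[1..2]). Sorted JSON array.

CNF form of G:
  S -> A X6 | B X7 | T3 C | c
  A -> T0 T1
  B -> T2 T0
  C -> C X4 | T0 X5 | T1 T3
  T0 -> a
  T1 -> d
  T2 -> b
  T3 -> c
  X4 -> T0 B
  X5 -> S T2
  X6 -> A A
  X7 -> A B

Fill CYK table bottom-up (cells [i..j] with 1 ≤ i ≤ j ≤ 2 only):
  T[1,1] 'd' = {T1}  orig:{}
  T[2,2] 'c' = {S,T3}  orig:{S}
  T[1,2] 'dc' = {C}

Original NTs in T[1,2] deriving "dc": ["C"]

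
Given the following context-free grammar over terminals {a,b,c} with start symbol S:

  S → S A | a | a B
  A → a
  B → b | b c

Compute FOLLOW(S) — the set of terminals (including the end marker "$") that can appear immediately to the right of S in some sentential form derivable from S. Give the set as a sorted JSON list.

FIRST iteration:
pass 1:
  A via A→a: +{a}
  B via B→b: +{b}
  S via S→a: +{a}
  FIRST[S]={a}  FIRST[A]={a}  FIRST[B]={b}
pass 2: — fixpoint
  FIRST[S]={a}  FIRST[A]={a}  FIRST[B]={b}

Compute FOLLOW by fixpoint:
initialize: $ ∈ FOLLOW(S)
iter 1:
  S→S A: FOLLOW(S) ⊇ FIRST(A) = {a}; new: +{a}
  S→S A: FOLLOW(A) ⊇ FOLLOW(S) ⊇ {$,a}; new: +{$,a}
  S→a B: FOLLOW(B) ⊇ FOLLOW(S) ⊇ {$,a}; new: +{$,a}
  S: {$,a}  A: {$,a}  B: {$,a}
iter 2: done
  S: {$,a}  A: {$,a}  B: {$,a}

FOLLOW(S) = ["$", "a"]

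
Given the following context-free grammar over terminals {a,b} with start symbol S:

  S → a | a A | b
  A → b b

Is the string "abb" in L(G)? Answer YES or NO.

CNF form of G:
  S -> T1 A | a | b
  A -> T0 T0
  T0 -> b
  T1 -> a

Fill CYK table bottom-up:
  [0..0]={S,T1}  "a"  orig:{S}
  [1..1]={S,T0}  "b"  orig:{S}
  [2..2]={S,T0}  "b"  orig:{S}
  [0..1]=∅  "ab"
  [1..2]={A}  "bb"
  [0..2]={S}  "abb"

S ∈ T[0,2] ⇒ YES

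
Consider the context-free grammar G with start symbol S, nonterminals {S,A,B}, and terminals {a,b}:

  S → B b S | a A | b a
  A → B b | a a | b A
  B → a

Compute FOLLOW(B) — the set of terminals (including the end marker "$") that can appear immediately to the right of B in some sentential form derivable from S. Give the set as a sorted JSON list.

FIRST sets, iterate to fixpoint:
round 1:
  A via A→a a: +{a}
  A via A→b A: +{b}
  B via B→a: +{a}
  S via S→B b S: +{a}
  S via S→b a: +{b}
  FIRST(S)={a,b}  FIRST(A)={a,b}  FIRST(B)={a}
round 2: — fixpoint
  FIRST(S)={a,b}  FIRST(A)={a,b}  FIRST(B)={a}

FOLLOW iteration:
initialize: $ ∈ FOLLOW(S)
[1]
  A→B b: FOLLOW(B) ⊇ FIRST(b) = {b}; new: +{b}
  S→a A: FOLLOW(A) ⊇ FOLLOW(S) ⊇ {$}; new: +{$}
  FOLLOW[S]={$}  FOLLOW[A]={$}  FOLLOW[B]={b}
[2] (no change)
  FOLLOW[S]={$}  FOLLOW[A]={$}  FOLLOW[B]={b}

FOLLOW(B) = ["b"]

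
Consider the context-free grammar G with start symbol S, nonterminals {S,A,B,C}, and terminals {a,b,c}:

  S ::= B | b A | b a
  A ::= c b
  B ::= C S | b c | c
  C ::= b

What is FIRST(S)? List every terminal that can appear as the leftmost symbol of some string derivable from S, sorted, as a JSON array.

FIRST sets, iterate to fixpoint:
pass 1:
  A via A→c b: +{c}
  B via B→b c: +{b}
  B via B→c: +{c}
  C via C→b: +{b}
  S via S→B: +{b,c}
  S: {b,c}  A: {c}  B: {b,c}  C: {b}
pass 2: (no change)
  S: {b,c}  A: {c}  B: {b,c}  C: {b}

FIRST(S) = ["b", "c"]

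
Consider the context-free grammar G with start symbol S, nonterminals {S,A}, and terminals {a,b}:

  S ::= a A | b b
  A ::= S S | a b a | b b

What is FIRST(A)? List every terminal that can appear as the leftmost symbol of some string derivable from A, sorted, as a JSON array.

FIRST iteration:
round 1:
  A via A→a b a: +{a}
  A via A→b b: +{b}
  S via S→a A: +{a}
  S via S→b b: +{b}
  FIRST(S)={a,b}  FIRST(A)={a,b}
round 2: (no change)
  FIRST(S)={a,b}  FIRST(A)={a,b}

FIRST(A) = ["a", "b"]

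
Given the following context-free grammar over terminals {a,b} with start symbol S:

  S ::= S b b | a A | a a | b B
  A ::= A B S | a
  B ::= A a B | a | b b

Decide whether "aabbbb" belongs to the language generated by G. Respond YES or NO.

CNF form of G:
  S -> S X4 | T0 A | T0 T0 | T1 B
  A -> A X2 | a
  B -> A X3 | T1 T1 | a
  T0 -> a
  T1 -> b
  X2 -> B S
  X3 -> T0 B
  X4 -> T1 T1

CYK table (by increasing span):
  T[0,0] 'a' = {A,B,T0}  orig:{A,B}
  T[1,1] 'a' = {A,B,T0}  orig:{A,B}
  T[2,2] 'b' = {T1}  orig:{}
  T[3,3] 'b' = {T1}  orig:{}
  T[4,4] 'b' = {T1}  orig:{}
  T[5,5] 'b' = {T1}  orig:{}
  T[0,1] 'aa' = {S,X3}  orig:{S}
  T[1,2] 'ab' = ∅
  T[2,3] 'bb' = {B,X4}  orig:{B}
  T[3,4] 'bb' = {B,X4}  orig:{B}
  T[4,5] 'bb' = {B,X4}  orig:{B}
  T[0,2] 'aab' = ∅
  T[1,3] 'abb' = {X3}  orig:{}
  T[2,4] 'bbb' = {S}
  T[3,5] 'bbb' = {S}
  T[0,3] 'aabb' = {B,S}
  T[1,4] 'abbb' = {X2}  orig:{}
  T[2,5] 'bbbb' = ∅
  T[0,4] 'aabbb' = {A}
  T[1,5] 'abbbb' = ∅
  T[0,5] 'aabbbb' = {S}

S ∈ T[0,5] ⇒ YES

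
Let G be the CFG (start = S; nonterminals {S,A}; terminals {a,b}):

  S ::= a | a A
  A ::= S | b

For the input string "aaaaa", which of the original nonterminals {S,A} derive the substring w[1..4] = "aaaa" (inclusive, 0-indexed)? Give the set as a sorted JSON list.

Convert to CNF:
  S -> T0 A | a
  A -> T0 A | a | b
  T0 -> a

CYK table (by increasing span), restricted to cells inside w[1..4]:
  cell(1,1) a: {A,S,T0}  orig:{A,S}
  cell(2,2) a: {A,S,T0}  orig:{A,S}
  cell(3,3) a: {A,S,T0}  orig:{A,S}
  cell(4,4) a: {A,S,T0}  orig:{A,S}
  cell(1,2) aa: {A,S}
  cell(2,3) aa: {A,S}
  cell(3,4) aa: {A,S}
  cell(1,3) aaa: {A,S}
  cell(2,4) aaa: {A,S}
  cell(1,4) aaaa: {A,S}

Original NTs in T[1,4] deriving "aaaa": ["A", "S"]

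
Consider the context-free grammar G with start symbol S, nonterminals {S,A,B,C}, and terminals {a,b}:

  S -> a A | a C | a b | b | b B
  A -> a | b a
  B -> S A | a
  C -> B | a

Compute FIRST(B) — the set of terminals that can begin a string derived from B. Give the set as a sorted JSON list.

FIRST iteration:
pass 1:
  A via A→a: +{a}
  A via A→b a: +{b}
  B via B→a: +{a}
  C via C→B: +{a}
  S via S→a A: +{a}
  S via S→b: +{b}
  S: {a,b}  A: {a,b}  B: {a}  C: {a}
pass 2:
  B via B→S A: +{b}
  C via C→B: +{b}
  S: {a,b}  A: {a,b}  B: {a,b}  C: {a,b}
pass 3: (stable)
  S: {a,b}  A: {a,b}  B: {a,b}  C: {a,b}

FIRST(B) = ["a", "b"]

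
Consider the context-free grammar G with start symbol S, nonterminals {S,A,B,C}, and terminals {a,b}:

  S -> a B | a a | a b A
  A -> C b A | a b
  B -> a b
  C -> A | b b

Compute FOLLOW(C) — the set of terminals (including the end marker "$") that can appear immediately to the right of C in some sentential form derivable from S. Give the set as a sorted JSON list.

FIRST sets, iterate to fixpoint:
pass 1:
  A via A→a b: +{a}
  B via B→a b: +{a}
  C via C→A: +{a}
  C via C→b b: +{b}
  S via S→a B: +{a}
  FIRST[S]={a}  FIRST[A]={a}  FIRST[B]={a}  FIRST[C]={a,b}
pass 2:
  A via A→C b A: +{b}
  FIRST[S]={a}  FIRST[A]={a,b}  FIRST[B]={a}  FIRST[C]={a,b}
pass 3: — fixpoint
  FIRST[S]={a}  FIRST[A]={a,b}  FIRST[B]={a}  FIRST[C]={a,b}

FOLLOW iteration:
FOLLOW(S) := {$}
[1]
  A→C b A: FOLLOW(C) ⊇ FIRST(b) = {b}; new: +{b}
  C→A: FOLLOW(A) ⊇ FOLLOW(C) ⊇ {b}; new: +{b}
  S→a B: FOLLOW(B) ⊇ FOLLOW(S) ⊇ {$}; new: +{$}
  S→a b A: FOLLOW(A) ⊇ FOLLOW(S) ⊇ {$}; new: +{$}
  FOLLOW(S)={$}  FOLLOW(A)={$,b}  FOLLOW(B)={$}  FOLLOW(C)={b}
[2] — fixpoint
  FOLLOW(S)={$}  FOLLOW(A)={$,b}  FOLLOW(B)={$}  FOLLOW(C)={b}

FOLLOW(C) = ["b"]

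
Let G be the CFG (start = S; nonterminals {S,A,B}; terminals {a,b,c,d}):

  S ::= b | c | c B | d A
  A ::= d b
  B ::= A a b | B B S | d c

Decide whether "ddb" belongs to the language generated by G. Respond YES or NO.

CNF form of G:
  S -> T0 A | T3 B | b | c
  A -> T0 T1
  B -> A X4 | B X5 | T0 T3
  T0 -> d
  T1 -> b
  T2 -> a
  T3 -> c
  X4 -> T2 T1
  X5 -> B S

CYK table (by increasing span):
  [0..0]={T0}  "d"  orig:{}
  [1..1]={T0}  "d"  orig:{}
  [2..2]={S,T1}  "b"  orig:{S}
  [0..1]=∅  "dd"
  [1..2]={A}  "db"
  [0..2]={S}  "ddb"

S ∈ T[0,2] ⇒ YES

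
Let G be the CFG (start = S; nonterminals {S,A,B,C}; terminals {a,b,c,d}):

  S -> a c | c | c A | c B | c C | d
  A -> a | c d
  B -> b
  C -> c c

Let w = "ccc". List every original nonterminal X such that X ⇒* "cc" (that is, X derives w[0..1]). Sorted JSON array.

CNF form of G:
  S -> T0 A | T0 B | T0 C | T2 T0 | c | d
  A -> T0 T1 | a
  B -> b
  C -> T0 T0
  T0 -> c
  T1 -> d
  T2 -> a

Fill CYK table bottom-up, restricted to cells inside w[0..1]:
  [0..0]={S,T0}  "c"  orig:{S}
  [1..1]={S,T0}  "c"  orig:{S}
  [0..1]={C}  "cc"

Original NTs in T[0,1] deriving "cc": ["C"]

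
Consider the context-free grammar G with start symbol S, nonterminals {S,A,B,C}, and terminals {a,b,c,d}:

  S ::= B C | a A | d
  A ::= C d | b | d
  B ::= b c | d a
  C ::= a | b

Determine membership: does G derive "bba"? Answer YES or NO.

CNF form of G:
  S -> B C | T3 A | d
  A -> C T0 | b | d
  B -> T0 T3 | T1 T2
  C -> a | b
  T0 -> d
  T1 -> b
  T2 -> c
  T3 -> a

Fill CYK table bottom-up:
  [0..0]={A,C,T1}  "b"  orig:{A,C}
  [1..1]={A,C,T1}  "b"  orig:{A,C}
  [2..2]={C,T3}  "a"  orig:{C}
  [0..1]=∅  "bb"
  [1..2]=∅  "ba"
  [0..2]=∅  "bba"

S ∉ T[0,2] ⇒ NO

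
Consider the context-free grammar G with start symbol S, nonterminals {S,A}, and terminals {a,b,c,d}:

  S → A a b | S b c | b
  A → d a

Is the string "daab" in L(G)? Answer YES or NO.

CNF form of G:
  S -> A X4 | S X5 | b
  A -> T0 T1
  T0 -> d
  T1 -> a
  T2 -> b
  T3 -> c
  X4 -> T1 T2
  X5 -> T2 T3

CYK table (by increasing span):
  cell(0,0) d: {T0}  orig:{}
  cell(1,1) a: {T1}  orig:{}
  cell(2,2) a: {T1}  orig:{}
  cell(3,3) b: {S,T2}  orig:{S}
  cell(0,1) da: {A}
  cell(1,2) aa: ∅
  cell(2,3) ab: {X4}  orig:{}
  cell(0,2) daa: ∅
  cell(1,3) aab: ∅
  cell(0,3) daab: {S}

S ∈ T[0,3] ⇒ YES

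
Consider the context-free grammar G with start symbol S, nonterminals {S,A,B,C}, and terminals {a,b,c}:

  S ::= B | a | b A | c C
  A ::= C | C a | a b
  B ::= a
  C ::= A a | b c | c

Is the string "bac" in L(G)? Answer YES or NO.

Convert to CNF:
  S -> T1 A | T2 C | a
  A -> A T0 | C T0 | T0 T1 | T1 T2 | c
  B -> a
  C -> A T0 | T1 T2 | c
  T0 -> a
  T1 -> b
  T2 -> c

CYK fill:
  T[0,0] 'b' = {T1}  orig:{}
  T[1,1] 'a' = {B,S,T0}  orig:{B,S}
  T[2,2] 'c' = {A,C,T2}  orig:{A,C}
  T[0,1] 'ba' = ∅
  T[1,2] 'ac' = ∅
  T[0,2] 'bac' = ∅

S ∉ T[0,2] ⇒ NO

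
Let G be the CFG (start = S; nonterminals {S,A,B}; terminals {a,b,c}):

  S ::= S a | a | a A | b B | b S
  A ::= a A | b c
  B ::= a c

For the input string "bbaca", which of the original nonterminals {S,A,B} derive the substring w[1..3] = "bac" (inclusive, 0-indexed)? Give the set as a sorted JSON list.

CNF form of G:
  S -> S T0 | T0 A | T1 B | T1 S | a
  A -> T0 A | T1 T2
  B -> T0 T2
  T0 -> a
  T1 -> b
  T2 -> c

CYK table (by increasing span) — only the sub-triangle for w[1..3]:
  cell(1,1) b: {T1}  orig:{}
  cell(2,2) a: {S,T0}  orig:{S}
  cell(3,3) c: {T2}  orig:{}
  cell(1,2) ba: {S}
  cell(2,3) ac: {B}
  cell(1,3) bac: {S}

Original NTs in T[1,3] deriving "bac": ["S"]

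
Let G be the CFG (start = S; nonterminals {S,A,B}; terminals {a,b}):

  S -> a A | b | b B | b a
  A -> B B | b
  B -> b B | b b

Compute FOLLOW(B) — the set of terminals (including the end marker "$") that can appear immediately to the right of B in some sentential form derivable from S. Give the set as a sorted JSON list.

FIRST iteration:
pass 1:
  A via A→b: +{b}
  B via B→b B: +{b}
  S via S→a A: +{a}
  S via S→b: +{b}
  FIRST[S]={a,b}  FIRST[A]={b}  FIRST[B]={b}
pass 2: — fixpoint
  FIRST[S]={a,b}  FIRST[A]={b}  FIRST[B]={b}

FOLLOW iteration:
seed FOLLOW(S) with $
round 1:
  A→B B: FOLLOW(B) ⊇ FIRST(B) = {b}; new: +{b}
  S→a A: FOLLOW(A) ⊇ FOLLOW(S) ⊇ {$}; new: +{$}
  S→b B: FOLLOW(B) ⊇ FOLLOW(S) ⊇ {$}; new: +{$}
  FOLLOW[S]={$}  FOLLOW[A]={$}  FOLLOW[B]={$,b}
round 2: (no change)
  FOLLOW[S]={$}  FOLLOW[A]={$}  FOLLOW[B]={$,b}

FOLLOW(B) = ["$", "b"]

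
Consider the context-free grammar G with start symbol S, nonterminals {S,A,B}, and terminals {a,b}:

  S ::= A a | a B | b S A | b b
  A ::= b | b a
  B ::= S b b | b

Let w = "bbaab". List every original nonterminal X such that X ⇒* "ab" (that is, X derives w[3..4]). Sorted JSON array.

Convert to CNF:
  S -> A T1 | T0 T0 | T0 X3 | T1 B
  A -> T0 T1 | b
  B -> S X2 | b
  T0 -> b
  T1 -> a
  X2 -> T0 T0
  X3 -> S A

Fill CYK table bottom-up, restricted to cells inside w[3..4]:
  T[3,3] 'a' = {T1}  orig:{}
  T[4,4] 'b' = {A,B,T0}  orig:{A,B}
  T[3,4] 'ab' = {S}

Original NTs in T[3,4] deriving "ab": ["S"]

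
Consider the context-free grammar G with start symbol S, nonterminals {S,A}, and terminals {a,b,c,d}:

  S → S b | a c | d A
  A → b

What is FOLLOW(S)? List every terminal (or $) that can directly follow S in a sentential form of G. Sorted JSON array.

FIRST sets, iterate to fixpoint:
round 1:
  A via A→b: +{b}
  S via S→a c: +{a}
  S via S→d A: +{d}
  FIRST(S)={a,d}  FIRST(A)={b}
round 2: — fixpoint
  FIRST(S)={a,d}  FIRST(A)={b}

FOLLOW sets:
seed FOLLOW(S) with $
iter 1:
  S→S b: FOLLOW(S) ⊇ FIRST(b) = {b}; new: +{b}
  S→d A: FOLLOW(A) ⊇ FOLLOW(S) ⊇ {$,b}; new: +{$,b}
  FOLLOW[S]={$,b}  FOLLOW[A]={$,b}
iter 2: — fixpoint
  FOLLOW[S]={$,b}  FOLLOW[A]={$,b}

FOLLOW(S) = ["$", "b"]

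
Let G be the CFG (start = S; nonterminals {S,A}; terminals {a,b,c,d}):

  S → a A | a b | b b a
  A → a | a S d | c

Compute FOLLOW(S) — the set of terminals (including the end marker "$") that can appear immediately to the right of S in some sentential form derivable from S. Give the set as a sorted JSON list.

FIRST sets, iterate to fixpoint:
[1]
  A via A→a: +{a}
  A via A→c: +{c}
  S via S→a A: +{a}
  S via S→b b a: +{b}
  FIRST[S]={a,b}  FIRST[A]={a,c}
[2] (no change)
  FIRST[S]={a,b}  FIRST[A]={a,c}

FOLLOW sets:
FOLLOW(S) := {$}
iter 1:
  A→a S d: FOLLOW(S) ⊇ FIRST(d) = {d}; new: +{d}
  S→a A: FOLLOW(A) ⊇ FOLLOW(S) ⊇ {$,d}; new: +{$,d}
  FOLLOW[S]={$,d}  FOLLOW[A]={$,d}
iter 2: (stable)
  FOLLOW[S]={$,d}  FOLLOW[A]={$,d}

FOLLOW(S) = ["$", "d"]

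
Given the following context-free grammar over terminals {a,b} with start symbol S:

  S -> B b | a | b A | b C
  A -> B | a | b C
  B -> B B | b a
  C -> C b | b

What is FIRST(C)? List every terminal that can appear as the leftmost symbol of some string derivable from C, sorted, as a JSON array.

FIRST sets, iterate to fixpoint:
pass 1:
  A via A→a: +{a}
  A via A→b C: +{b}
  B via B→b a: +{b}
  C via C→b: +{b}
  S via S→B b: +{b}
  S via S→a: +{a}
  FIRST(S)={a,b}  FIRST(A)={a,b}  FIRST(B)={b}  FIRST(C)={b}
pass 2: — fixpoint
  FIRST(S)={a,b}  FIRST(A)={a,b}  FIRST(B)={b}  FIRST(C)={b}

FIRST(C) = ["b"]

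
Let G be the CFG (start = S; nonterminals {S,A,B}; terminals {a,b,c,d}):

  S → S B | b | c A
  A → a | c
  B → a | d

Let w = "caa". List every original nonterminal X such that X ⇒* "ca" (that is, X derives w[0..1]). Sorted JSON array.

Convert to CNF:
  S -> S B | T0 A | b
  A -> a | c
  B -> a | d
  T0 -> c

Fill CYK table bottom-up, restricted to cells inside w[0..1]:
  [0..0]={A,T0}  "c"  orig:{A}
  [1..1]={A,B}  "a"
  [0..1]={S}  "ca"

Original NTs in T[0,1] deriving "ca": ["S"]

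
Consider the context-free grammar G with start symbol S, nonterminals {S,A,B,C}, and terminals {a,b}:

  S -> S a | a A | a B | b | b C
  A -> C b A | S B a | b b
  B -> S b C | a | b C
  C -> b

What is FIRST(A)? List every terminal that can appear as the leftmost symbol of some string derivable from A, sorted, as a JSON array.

FIRST sets, iterate to fixpoint:
pass 1:
  A via A→b b: +{b}
  B via B→a: +{a}
  B via B→b C: +{b}
  C via C→b: +{b}
  S via S→a A: +{a}
  S via S→b: +{b}
  S: {a,b}  A: {b}  B: {a,b}  C: {b}
pass 2:
  A via A→S B a: +{a}
  S: {a,b}  A: {a,b}  B: {a,b}  C: {b}
pass 3: (no change)
  S: {a,b}  A: {a,b}  B: {a,b}  C: {b}

FIRST(A) = ["a", "b"]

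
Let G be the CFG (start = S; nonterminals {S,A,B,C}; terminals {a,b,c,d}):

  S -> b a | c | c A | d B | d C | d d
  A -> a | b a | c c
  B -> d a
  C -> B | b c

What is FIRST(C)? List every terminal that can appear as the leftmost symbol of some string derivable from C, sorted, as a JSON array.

FIRST iteration:
[1]
  A via A→a: +{a}
  A via A→b a: +{b}
  A via A→c c: +{c}
  B via B→d a: +{d}
  C via C→B: +{d}
  C via C→b c: +{b}
  S via S→b a: +{b}
  S via S→c: +{c}
  S via S→d B: +{d}
  S: {b,c,d}  A: {a,b,c}  B: {d}  C: {b,d}
[2] done
  S: {b,c,d}  A: {a,b,c}  B: {d}  C: {b,d}

FIRST(C) = ["b", "d"]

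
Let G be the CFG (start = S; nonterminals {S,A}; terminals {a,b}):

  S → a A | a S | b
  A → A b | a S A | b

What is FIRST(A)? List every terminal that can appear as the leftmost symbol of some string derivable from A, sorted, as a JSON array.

FIRST sets, iterate to fixpoint:
[1]
  A via A→a S A: +{a}
  A via A→b: +{b}
  S via S→a A: +{a}
  S via S→b: +{b}
  FIRST(S)={a,b}  FIRST(A)={a,b}
[2] (stable)
  FIRST(S)={a,b}  FIRST(A)={a,b}

FIRST(A) = ["a", "b"]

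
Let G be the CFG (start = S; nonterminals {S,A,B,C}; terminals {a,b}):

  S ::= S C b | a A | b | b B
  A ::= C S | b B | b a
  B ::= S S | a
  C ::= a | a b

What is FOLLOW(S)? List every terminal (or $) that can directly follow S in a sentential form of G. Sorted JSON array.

FIRST sets, iterate to fixpoint:
iter 1:
  A via A→b B: +{b}
  B via B→a: +{a}
  C via C→a: +{a}
  S via S→a A: +{a}
  S via S→b: +{b}
  FIRST(S)={a,b}  FIRST(A)={b}  FIRST(B)={a}  FIRST(C)={a}
iter 2:
  A via A→C S: +{a}
  B via B→S S: +{b}
  FIRST(S)={a,b}  FIRST(A)={a,b}  FIRST(B)={a,b}  FIRST(C)={a}
iter 3: done
  FIRST(S)={a,b}  FIRST(A)={a,b}  FIRST(B)={a,b}  FIRST(C)={a}

Compute FOLLOW by fixpoint:
FOLLOW(S) := {$}
round 1:
  A→C S: FOLLOW(C) ⊇ FIRST(S) = {a,b}; new: +{a,b}
  B→S S: FOLLOW(S) ⊇ FIRST(S) = {a,b}; new: +{a,b}
  S→a A: FOLLOW(A) ⊇ FOLLOW(S) ⊇ {$,a,b}; new: +{$,a,b}
  S→b B: FOLLOW(B) ⊇ FOLLOW(S) ⊇ {$,a,b}; new: +{$,a,b}
  S: {$,a,b}  A: {$,a,b}  B: {$,a,b}  C: {a,b}
round 2: (stable)
  S: {$,a,b}  A: {$,a,b}  B: {$,a,b}  C: {a,b}

FOLLOW(S) = ["$", "a", "b"]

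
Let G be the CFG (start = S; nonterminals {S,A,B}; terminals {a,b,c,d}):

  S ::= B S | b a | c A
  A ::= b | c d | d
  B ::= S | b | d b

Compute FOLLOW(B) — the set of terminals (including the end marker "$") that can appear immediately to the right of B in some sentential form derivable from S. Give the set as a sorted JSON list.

Compute FIRST by fixpoint:
[1]
  A via A→b: +{b}
  A via A→c d: +{c}
  A via A→d: +{d}
  B via B→b: +{b}
  B via B→d b: +{d}
  S via S→B S: +{b,d}
  S via S→c A: +{c}
  FIRST[S]={b,c,d}  FIRST[A]={b,c,d}  FIRST[B]={b,d}
[2]
  B via B→S: +{c}
  FIRST[S]={b,c,d}  FIRST[A]={b,c,d}  FIRST[B]={b,c,d}
[3] done
  FIRST[S]={b,c,d}  FIRST[A]={b,c,d}  FIRST[B]={b,c,d}

Compute FOLLOW by fixpoint:
initialize: $ ∈ FOLLOW(S)
pass 1:
  S→B S: FOLLOW(B) ⊇ FIRST(S) = {b,c,d}; new: +{b,c,d}
  S→c A: FOLLOW(A) ⊇ FOLLOW(S) ⊇ {$}; new: +{$}
  FOLLOW(S)={$}  FOLLOW(A)={$}  FOLLOW(B)={b,c,d}
pass 2:
  B→S: FOLLOW(S) ⊇ FOLLOW(B) ⊇ {b,c,d}; new: +{b,c,d}
  S→c A: FOLLOW(A) ⊇ FOLLOW(S) ⊇ {$,b,c,d}; new: +{b,c,d}
  FOLLOW(S)={$,b,c,d}  FOLLOW(A)={$,b,c,d}  FOLLOW(B)={b,c,d}
pass 3: (stable)
  FOLLOW(S)={$,b,c,d}  FOLLOW(A)={$,b,c,d}  FOLLOW(B)={b,c,d}

FOLLOW(B) = ["b", "c", "d"]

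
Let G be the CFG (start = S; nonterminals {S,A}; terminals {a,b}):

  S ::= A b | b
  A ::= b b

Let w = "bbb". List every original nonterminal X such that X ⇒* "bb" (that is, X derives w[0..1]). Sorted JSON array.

Convert to CNF:
  S -> A T0 | b
  A -> T0 T0
  T0 -> b

Fill CYK table bottom-up — only the sub-triangle for w[0..1]:
  cell(0,0) b: {S,T0}  orig:{S}
  cell(1,1) b: {S,T0}  orig:{S}
  cell(0,1) bb: {A}

Original NTs in T[0,1] deriving "bb": ["A"]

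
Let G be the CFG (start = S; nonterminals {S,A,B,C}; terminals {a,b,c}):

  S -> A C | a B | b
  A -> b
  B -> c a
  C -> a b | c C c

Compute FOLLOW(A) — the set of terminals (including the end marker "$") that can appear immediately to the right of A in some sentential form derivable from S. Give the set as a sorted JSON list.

Compute FIRST by fixpoint:
[1]
  A via A→b: +{b}
  B via B→c a: +{c}
  C via C→a b: +{a}
  C via C→c C c: +{c}
  S via S→A C: +{b}
  S via S→a B: +{a}
  S: {a,b}  A: {b}  B: {c}  C: {a,c}
[2] (no change)
  S: {a,b}  A: {b}  B: {c}  C: {a,c}

Compute FOLLOW by fixpoint:
seed FOLLOW(S) with $
round 1:
  C→c C c: FOLLOW(C) ⊇ FIRST(c) = {c}; new: +{c}
  S→A C: FOLLOW(A) ⊇ FIRST(C) = {a,c}; new: +{a,c}
  S→A C: FOLLOW(C) ⊇ FOLLOW(S) ⊇ {$}; new: +{$}
  S→a B: FOLLOW(B) ⊇ FOLLOW(S) ⊇ {$}; new: +{$}
  FOLLOW[S]={$}  FOLLOW[A]={a,c}  FOLLOW[B]={$}  FOLLOW[C]={$,c}
round 2: — fixpoint
  FOLLOW[S]={$}  FOLLOW[A]={a,c}  FOLLOW[B]={$}  FOLLOW[C]={$,c}

FOLLOW(A) = ["a", "c"]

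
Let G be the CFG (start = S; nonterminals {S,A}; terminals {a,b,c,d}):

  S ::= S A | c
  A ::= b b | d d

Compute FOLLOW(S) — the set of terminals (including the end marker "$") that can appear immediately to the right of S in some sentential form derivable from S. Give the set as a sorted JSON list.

FIRST sets, iterate to fixpoint:
pass 1:
  A via A→b b: +{b}
  A via A→d d: +{d}
  S via S→c: +{c}
  FIRST(S)={c}  FIRST(A)={b,d}
pass 2: (stable)
  FIRST(S)={c}  FIRST(A)={b,d}

FOLLOW iteration:
seed FOLLOW(S) with $
pass 1:
  S→S A: FOLLOW(S) ⊇ FIRST(A) = {b,d}; new: +{b,d}
  S→S A: FOLLOW(A) ⊇ FOLLOW(S) ⊇ {$,b,d}; new: +{$,b,d}
  S: {$,b,d}  A: {$,b,d}
pass 2: (no change)
  S: {$,b,d}  A: {$,b,d}

FOLLOW(S) = ["$", "b", "d"]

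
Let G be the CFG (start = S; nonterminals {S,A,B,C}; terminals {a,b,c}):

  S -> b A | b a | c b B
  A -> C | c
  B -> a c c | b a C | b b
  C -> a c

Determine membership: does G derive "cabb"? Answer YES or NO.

Convert to CNF:
  S -> T1 X5 | T2 A | T2 T0
  A -> T0 T1 | c
  B -> T0 X3 | T2 T2 | T2 X4
  C -> T0 T1
  T0 -> a
  T1 -> c
  T2 -> b
  X3 -> T1 T1
  X4 -> T0 C
  X5 -> T2 B

CYK fill:
  cell(0,0) c: {A,T1}  orig:{A}
  cell(1,1) a: {T0}  orig:{}
  cell(2,2) b: {T2}  orig:{}
  cell(3,3) b: {T2}  orig:{}
  cell(0,1) ca: ∅
  cell(1,2) ab: ∅
  cell(2,3) bb: {B}
  cell(0,2) cab: ∅
  cell(1,3) abb: ∅
  cell(0,3) cabb: ∅

S ∉ T[0,3] ⇒ NO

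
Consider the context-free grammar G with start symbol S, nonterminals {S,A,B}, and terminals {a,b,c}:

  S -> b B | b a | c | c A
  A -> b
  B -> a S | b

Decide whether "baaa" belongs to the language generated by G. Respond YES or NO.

CNF form of G:
  S -> T1 B | T1 T0 | T2 A | c
  A -> b
  B -> T0 S | b
  T0 -> a
  T1 -> b
  T2 -> c

CYK table (by increasing span):
  T[0,0] 'b' = {A,B,T1}  orig:{A,B}
  T[1,1] 'a' = {T0}  orig:{}
  T[2,2] 'a' = {T0}  orig:{}
  T[3,3] 'a' = {T0}  orig:{}
  T[0,1] 'ba' = {S}
  T[1,2] 'aa' = ∅
  T[2,3] 'aa' = ∅
  T[0,2] 'baa' = ∅
  T[1,3] 'aaa' = ∅
  T[0,3] 'baaa' = ∅

S ∉ T[0,3] ⇒ NO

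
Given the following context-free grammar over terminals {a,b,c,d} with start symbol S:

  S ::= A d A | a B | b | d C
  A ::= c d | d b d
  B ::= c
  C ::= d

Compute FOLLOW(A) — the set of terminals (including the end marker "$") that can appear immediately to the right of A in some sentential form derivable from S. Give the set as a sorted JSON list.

FIRST iteration:
[1]
  A via A→c d: +{c}
  A via A→d b d: +{d}
  B via B→c: +{c}
  C via C→d: +{d}
  S via S→A d A: +{c,d}
  S via S→a B: +{a}
  S via S→b: +{b}
  FIRST(S)={a,b,c,d}  FIRST(A)={c,d}  FIRST(B)={c}  FIRST(C)={d}
[2] — fixpoint
  FIRST(S)={a,b,c,d}  FIRST(A)={c,d}  FIRST(B)={c}  FIRST(C)={d}

Compute FOLLOW by fixpoint:
FOLLOW(S) := {$}
pass 1:
  S→A d A: FOLLOW(A) ⊇ FIRST(d) = {d}; new: +{d}
  S→A d A: FOLLOW(A) ⊇ FOLLOW(S) ⊇ {$}; new: +{$}
  S→a B: FOLLOW(B) ⊇ FOLLOW(S) ⊇ {$}; new: +{$}
  S→d C: FOLLOW(C) ⊇ FOLLOW(S) ⊇ {$}; new: +{$}
  FOLLOW[S]={$}  FOLLOW[A]={$,d}  FOLLOW[B]={$}  FOLLOW[C]={$}
pass 2: (no change)
  FOLLOW[S]={$}  FOLLOW[A]={$,d}  FOLLOW[B]={$}  FOLLOW[C]={$}

FOLLOW(A) = ["$", "d"]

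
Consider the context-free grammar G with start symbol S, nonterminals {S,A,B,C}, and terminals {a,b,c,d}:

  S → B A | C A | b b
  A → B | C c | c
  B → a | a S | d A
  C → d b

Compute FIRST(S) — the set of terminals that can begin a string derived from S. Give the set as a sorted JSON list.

FIRST sets, iterate to fixpoint:
pass 1:
  A via A→c: +{c}
  B via B→a: +{a}
  B via B→d A: +{d}
  C via C→d b: +{d}
  S via S→B A: +{a,d}
  S via S→b b: +{b}
  S: {a,b,d}  A: {c}  B: {a,d}  C: {d}
pass 2:
  A via A→B: +{a,d}
  S: {a,b,d}  A: {a,c,d}  B: {a,d}  C: {d}
pass 3: done
  S: {a,b,d}  A: {a,c,d}  B: {a,d}  C: {d}

FIRST(S) = ["a", "b", "d"]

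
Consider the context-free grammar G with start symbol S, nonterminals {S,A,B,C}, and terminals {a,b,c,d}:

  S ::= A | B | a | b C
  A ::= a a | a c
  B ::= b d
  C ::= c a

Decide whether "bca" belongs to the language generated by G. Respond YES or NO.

Convert to CNF:
  S -> T0 T0 | T0 T1 | T2 C | T2 T3 | a
  A -> T0 T0 | T0 T1
  B -> T2 T3
  C -> T1 T0
  T0 -> a
  T1 -> c
  T2 -> b
  T3 -> d

CYK table (by increasing span):
  cell(0,0) b: {T2}  orig:{}
  cell(1,1) c: {T1}  orig:{}
  cell(2,2) a: {S,T0}  orig:{S}
  cell(0,1) bc: ∅
  cell(1,2) ca: {C}
  cell(0,2) bca: {S}

S ∈ T[0,2] ⇒ YES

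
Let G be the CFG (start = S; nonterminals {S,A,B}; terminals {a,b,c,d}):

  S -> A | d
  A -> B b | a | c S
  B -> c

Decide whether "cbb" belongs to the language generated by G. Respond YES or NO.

CNF form of G:
  S -> B T0 | T1 S | a | d
  A -> B T0 | T1 S | a
  B -> c
  T0 -> b
  T1 -> c

CYK table (by increasing span):
  T[0,0] 'c' = {B,T1}  orig:{B}
  T[1,1] 'b' = {T0}  orig:{}
  T[2,2] 'b' = {T0}  orig:{}
  T[0,1] 'cb' = {A,S}
  T[1,2] 'bb' = ∅
  T[0,2] 'cbb' = ∅

S ∉ T[0,2] ⇒ NO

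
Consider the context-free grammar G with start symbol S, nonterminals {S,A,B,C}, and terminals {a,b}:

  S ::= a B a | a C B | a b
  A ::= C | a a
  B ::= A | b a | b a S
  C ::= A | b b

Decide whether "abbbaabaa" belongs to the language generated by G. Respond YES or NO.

Convert to CNF:
  S -> T0 T1 | T0 X3 | T0 X4
  A -> T0 T0 | T1 T1
  B -> T0 T0 | T1 T0 | T1 T1 | T1 X2
  C -> T0 T0 | T1 T1
  T0 -> a
  T1 -> b
  X2 -> T0 S
  X3 -> B T0
  X4 -> C B

CYK table (by increasing span):
  [0..0]={T0}  "a"  orig:{}
  [1..1]={T1}  "b"  orig:{}
  [2..2]={T1}  "b"  orig:{}
  [3..3]={T1}  "b"  orig:{}
  [4..4]={T0}  "a"  orig:{}
  [5..5]={T0}  "a"  orig:{}
  [6..6]={T1}  "b"  orig:{}
  [7..7]={T0}  "a"  orig:{}
  [8..8]={T0}  "a"  orig:{}
  [0..1]={S}  "ab"
  [1..2]={A,B,C}  "bb"
  [2..3]={A,B,C}  "bb"
  [3..4]={B}  "ba"
  [4..5]={A,B,C}  "aa"
  [5..6]={S}  "ab"
  [6..7]={B}  "ba"
  [7..8]={A,B,C}  "aa"
  [0..2]=∅  "abb"
  [1..3]=∅  "bbb"
  [2..4]={X3}  "bba"  orig:{}
  [3..5]={X3}  "baa"  orig:{}
  [4..6]={X2}  "aab"  orig:{}
  [5..7]=∅  "aba"
  [6..8]={X3}  "baa"  orig:{}
  [0..3]=∅  "abbb"
  [1..4]={X4}  "bbba"  orig:{}
  [2..5]={X4}  "bbaa"  orig:{}
  [3..6]={B}  "baab"
  [4..7]={X4}  "aaba"  orig:{}
  [5..8]={S}  "abaa"
  [0..4]={S}  "abbba"
  [1..5]=∅  "bbbaa"
  [2..6]=∅  "bbaab"
  [3..7]={X3}  "baaba"  orig:{}
  [4..8]={X2}  "aabaa"  orig:{}
  [0..5]=∅  "abbbaa"
  [1..6]={X4}  "bbbaab"  orig:{}
  [2..7]=∅  "bbaaba"
  [3..8]={B}  "baabaa"
  [0..6]={S}  "abbbaab"
  [1..7]=∅  "bbbaaba"
  [2..8]=∅  "bbaabaa"
  [0..7]=∅  "abbbaaba"
  [1..8]={X4}  "bbbaabaa"  orig:{}
  [0..8]={S}  "abbbaabaa"

S ∈ T[0,8] ⇒ YES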